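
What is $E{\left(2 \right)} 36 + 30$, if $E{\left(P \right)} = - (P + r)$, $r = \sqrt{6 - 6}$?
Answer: $-42$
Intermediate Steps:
$r = 0$ ($r = \sqrt{0} = 0$)
$E{\left(P \right)} = - P$ ($E{\left(P \right)} = - (P + 0) = - P$)
$E{\left(2 \right)} 36 + 30 = \left(-1\right) 2 \cdot 36 + 30 = \left(-2\right) 36 + 30 = -72 + 30 = -42$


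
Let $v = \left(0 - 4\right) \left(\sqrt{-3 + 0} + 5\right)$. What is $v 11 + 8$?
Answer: $-212 - 44 i \sqrt{3} \approx -212.0 - 76.21 i$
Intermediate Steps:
$v = -20 - 4 i \sqrt{3}$ ($v = - 4 \left(\sqrt{-3} + 5\right) = - 4 \left(i \sqrt{3} + 5\right) = - 4 \left(5 + i \sqrt{3}\right) = -20 - 4 i \sqrt{3} \approx -20.0 - 6.9282 i$)
$v 11 + 8 = \left(-20 - 4 i \sqrt{3}\right) 11 + 8 = \left(-220 - 44 i \sqrt{3}\right) + 8 = -212 - 44 i \sqrt{3}$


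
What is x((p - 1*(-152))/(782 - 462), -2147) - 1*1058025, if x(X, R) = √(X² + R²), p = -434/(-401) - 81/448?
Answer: -1058025 + √15233820719598566678209/57487360 ≈ -1.0559e+6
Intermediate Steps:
p = 161951/179648 (p = -434*(-1/401) - 81*1/448 = 434/401 - 81/448 = 161951/179648 ≈ 0.90149)
x(X, R) = √(R² + X²)
x((p - 1*(-152))/(782 - 462), -2147) - 1*1058025 = √((-2147)² + ((161951/179648 - 1*(-152))/(782 - 462))²) - 1*1058025 = √(4609609 + ((161951/179648 + 152)/320)²) - 1058025 = √(4609609 + ((27468447/179648)*(1/320))²) - 1058025 = √(4609609 + (27468447/57487360)²) - 1058025 = √(4609609 + 754515580591809/3304796559769600) - 1058025 = √(15233820719598566678209/3304796559769600) - 1058025 = √15233820719598566678209/57487360 - 1058025 = -1058025 + √15233820719598566678209/57487360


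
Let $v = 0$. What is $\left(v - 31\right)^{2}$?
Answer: $961$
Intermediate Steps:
$\left(v - 31\right)^{2} = \left(0 - 31\right)^{2} = \left(-31\right)^{2} = 961$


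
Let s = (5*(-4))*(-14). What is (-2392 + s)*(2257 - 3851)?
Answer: 3366528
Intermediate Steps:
s = 280 (s = -20*(-14) = 280)
(-2392 + s)*(2257 - 3851) = (-2392 + 280)*(2257 - 3851) = -2112*(-1594) = 3366528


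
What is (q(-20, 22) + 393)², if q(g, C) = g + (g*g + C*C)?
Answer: 1580049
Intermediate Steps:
q(g, C) = g + C² + g² (q(g, C) = g + (g² + C²) = g + (C² + g²) = g + C² + g²)
(q(-20, 22) + 393)² = ((-20 + 22² + (-20)²) + 393)² = ((-20 + 484 + 400) + 393)² = (864 + 393)² = 1257² = 1580049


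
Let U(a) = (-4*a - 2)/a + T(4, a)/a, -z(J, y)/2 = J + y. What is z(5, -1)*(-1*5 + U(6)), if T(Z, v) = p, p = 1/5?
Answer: 372/5 ≈ 74.400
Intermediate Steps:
z(J, y) = -2*J - 2*y (z(J, y) = -2*(J + y) = -2*J - 2*y)
p = 1/5 ≈ 0.20000
T(Z, v) = 1/5
U(a) = 1/(5*a) + (-2 - 4*a)/a (U(a) = (-4*a - 2)/a + 1/(5*a) = (-2 - 4*a)/a + 1/(5*a) = 1/(5*a) + (-2 - 4*a)/a)
z(5, -1)*(-1*5 + U(6)) = (-2*5 - 2*(-1))*(-1*5 + (-4 - 9/5/6)) = (-10 + 2)*(-5 + (-4 - 9/5*1/6)) = -8*(-5 + (-4 - 3/10)) = -8*(-5 - 43/10) = -8*(-93/10) = 372/5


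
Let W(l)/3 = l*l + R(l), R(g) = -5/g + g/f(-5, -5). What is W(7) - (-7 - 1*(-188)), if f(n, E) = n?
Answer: -1412/35 ≈ -40.343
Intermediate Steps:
R(g) = -5/g - g/5 (R(g) = -5/g + g/(-5) = -5/g + g*(-1/5) = -5/g - g/5)
W(l) = -15/l + 3*l**2 - 3*l/5 (W(l) = 3*(l*l + (-5/l - l/5)) = 3*(l**2 + (-5/l - l/5)) = 3*(l**2 - 5/l - l/5) = -15/l + 3*l**2 - 3*l/5)
W(7) - (-7 - 1*(-188)) = (-15/7 + 3*7**2 - 3/5*7) - (-7 - 1*(-188)) = (-15*1/7 + 3*49 - 21/5) - (-7 + 188) = (-15/7 + 147 - 21/5) - 1*181 = 4923/35 - 181 = -1412/35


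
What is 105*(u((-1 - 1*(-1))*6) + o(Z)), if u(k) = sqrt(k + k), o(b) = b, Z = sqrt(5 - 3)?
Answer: 105*sqrt(2) ≈ 148.49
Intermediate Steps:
Z = sqrt(2) ≈ 1.4142
u(k) = sqrt(2)*sqrt(k) (u(k) = sqrt(2*k) = sqrt(2)*sqrt(k))
105*(u((-1 - 1*(-1))*6) + o(Z)) = 105*(sqrt(2)*sqrt((-1 - 1*(-1))*6) + sqrt(2)) = 105*(sqrt(2)*sqrt((-1 + 1)*6) + sqrt(2)) = 105*(sqrt(2)*sqrt(0*6) + sqrt(2)) = 105*(sqrt(2)*sqrt(0) + sqrt(2)) = 105*(sqrt(2)*0 + sqrt(2)) = 105*(0 + sqrt(2)) = 105*sqrt(2)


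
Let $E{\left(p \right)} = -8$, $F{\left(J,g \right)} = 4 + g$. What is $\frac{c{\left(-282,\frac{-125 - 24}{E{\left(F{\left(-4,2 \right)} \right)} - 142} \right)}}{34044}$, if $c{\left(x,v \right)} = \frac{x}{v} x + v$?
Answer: $\frac{1789312201}{760883400} \approx 2.3516$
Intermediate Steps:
$c{\left(x,v \right)} = v + \frac{x^{2}}{v}$ ($c{\left(x,v \right)} = \frac{x^{2}}{v} + v = v + \frac{x^{2}}{v}$)
$\frac{c{\left(-282,\frac{-125 - 24}{E{\left(F{\left(-4,2 \right)} \right)} - 142} \right)}}{34044} = \frac{\frac{-125 - 24}{-8 - 142} + \frac{\left(-282\right)^{2}}{\left(-125 - 24\right) \frac{1}{-8 - 142}}}{34044} = \left(- \frac{149}{-150} + \frac{1}{\left(-149\right) \frac{1}{-150}} \cdot 79524\right) \frac{1}{34044} = \left(\left(-149\right) \left(- \frac{1}{150}\right) + \frac{1}{\left(-149\right) \left(- \frac{1}{150}\right)} 79524\right) \frac{1}{34044} = \left(\frac{149}{150} + \frac{1}{\frac{149}{150}} \cdot 79524\right) \frac{1}{34044} = \left(\frac{149}{150} + \frac{150}{149} \cdot 79524\right) \frac{1}{34044} = \left(\frac{149}{150} + \frac{11928600}{149}\right) \frac{1}{34044} = \frac{1789312201}{22350} \cdot \frac{1}{34044} = \frac{1789312201}{760883400}$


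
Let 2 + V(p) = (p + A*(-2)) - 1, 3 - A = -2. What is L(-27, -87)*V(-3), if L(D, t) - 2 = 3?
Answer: -80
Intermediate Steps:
A = 5 (A = 3 - 1*(-2) = 3 + 2 = 5)
L(D, t) = 5 (L(D, t) = 2 + 3 = 5)
V(p) = -13 + p (V(p) = -2 + ((p + 5*(-2)) - 1) = -2 + ((p - 10) - 1) = -2 + ((-10 + p) - 1) = -2 + (-11 + p) = -13 + p)
L(-27, -87)*V(-3) = 5*(-13 - 3) = 5*(-16) = -80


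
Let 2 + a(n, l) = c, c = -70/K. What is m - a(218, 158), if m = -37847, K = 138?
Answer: -2611270/69 ≈ -37845.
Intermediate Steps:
c = -35/69 (c = -70/138 = -70*1/138 = -35/69 ≈ -0.50725)
a(n, l) = -173/69 (a(n, l) = -2 - 35/69 = -173/69)
m - a(218, 158) = -37847 - 1*(-173/69) = -37847 + 173/69 = -2611270/69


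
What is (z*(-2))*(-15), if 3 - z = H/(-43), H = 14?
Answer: 4290/43 ≈ 99.767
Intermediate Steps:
z = 143/43 (z = 3 - 14/(-43) = 3 - 14*(-1)/43 = 3 - 1*(-14/43) = 3 + 14/43 = 143/43 ≈ 3.3256)
(z*(-2))*(-15) = ((143/43)*(-2))*(-15) = -286/43*(-15) = 4290/43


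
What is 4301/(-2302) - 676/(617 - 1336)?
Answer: -1536267/1655138 ≈ -0.92818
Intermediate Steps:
4301/(-2302) - 676/(617 - 1336) = 4301*(-1/2302) - 676/(-719) = -4301/2302 - 676*(-1/719) = -4301/2302 + 676/719 = -1536267/1655138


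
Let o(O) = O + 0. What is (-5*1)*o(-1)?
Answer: 5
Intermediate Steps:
o(O) = O
(-5*1)*o(-1) = -5*1*(-1) = -5*(-1) = 5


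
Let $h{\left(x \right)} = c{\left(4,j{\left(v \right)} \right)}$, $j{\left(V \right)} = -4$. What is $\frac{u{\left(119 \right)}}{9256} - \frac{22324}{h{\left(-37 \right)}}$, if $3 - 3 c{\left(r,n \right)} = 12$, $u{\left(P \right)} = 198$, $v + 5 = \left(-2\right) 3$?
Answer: $\frac{103315769}{13884} \approx 7441.4$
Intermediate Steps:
$v = -11$ ($v = -5 - 6 = -11$)
$c{\left(r,n \right)} = -3$ ($c{\left(r,n \right)} = 1 - 4 = -3$)
$h{\left(x \right)} = -3$
$\frac{u{\left(119 \right)}}{9256} - \frac{22324}{h{\left(-37 \right)}} = \frac{198}{9256} - \frac{22324}{-3} = 198 \cdot \frac{1}{9256} - - \frac{22324}{3} = \frac{99}{4628} + \frac{22324}{3} = \frac{103315769}{13884}$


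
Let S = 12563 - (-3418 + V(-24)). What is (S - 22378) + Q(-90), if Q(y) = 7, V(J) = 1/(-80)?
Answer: -511199/80 ≈ -6390.0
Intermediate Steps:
V(J) = -1/80
S = 1278481/80 (S = 12563 - (-3418 - 1/80) = 12563 - 1*(-273441/80) = 12563 + 273441/80 = 1278481/80 ≈ 15981.)
(S - 22378) + Q(-90) = (1278481/80 - 22378) + 7 = -511759/80 + 7 = -511199/80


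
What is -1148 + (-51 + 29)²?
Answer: -664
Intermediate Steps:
-1148 + (-51 + 29)² = -1148 + (-22)² = -1148 + 484 = -664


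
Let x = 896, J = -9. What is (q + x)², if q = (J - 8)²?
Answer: 1404225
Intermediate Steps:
q = 289 (q = (-9 - 8)² = (-17)² = 289)
(q + x)² = (289 + 896)² = 1185² = 1404225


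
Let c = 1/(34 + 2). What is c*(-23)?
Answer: -23/36 ≈ -0.63889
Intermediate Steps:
c = 1/36 ≈ 0.027778
c*(-23) = (1/36)*(-23) = -23/36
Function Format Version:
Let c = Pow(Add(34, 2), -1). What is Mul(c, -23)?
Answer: Rational(-23, 36) ≈ -0.63889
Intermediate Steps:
c = Rational(1, 36) (c = Pow(36, -1) = Rational(1, 36) ≈ 0.027778)
Mul(c, -23) = Mul(Rational(1, 36), -23) = Rational(-23, 36)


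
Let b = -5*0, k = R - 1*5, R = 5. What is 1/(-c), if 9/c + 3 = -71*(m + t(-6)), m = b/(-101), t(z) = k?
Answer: 1/3 ≈ 0.33333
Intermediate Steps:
k = 0 (k = 5 - 1*5 = 5 - 5 = 0)
t(z) = 0
b = 0
m = 0 (m = 0/(-101) = 0*(-1/101) = 0)
c = -3 (c = 9/(-3 - 71*(0 + 0)) = 9/(-3 - 71*0) = 9/(-3 + 0) = 9/(-3) = 9*(-1/3) = -3)
1/(-c) = 1/(-1*(-3)) = 1/3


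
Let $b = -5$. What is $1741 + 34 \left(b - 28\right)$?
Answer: $619$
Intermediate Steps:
$1741 + 34 \left(b - 28\right) = 1741 + 34 \left(-5 - 28\right) = 1741 + 34 \left(-33\right) = 1741 - 1122 = 619$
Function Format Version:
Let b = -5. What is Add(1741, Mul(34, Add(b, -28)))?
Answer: 619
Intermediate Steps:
Add(1741, Mul(34, Add(b, -28))) = Add(1741, Mul(34, Add(-5, -28))) = Add(1741, Mul(34, -33)) = Add(1741, -1122) = 619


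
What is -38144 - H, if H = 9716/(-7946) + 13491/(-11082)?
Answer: -559775525695/14676262 ≈ -38142.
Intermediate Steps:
H = -35812033/14676262 (H = 9716*(-1/7946) + 13491*(-1/11082) = -4858/3973 - 4497/3694 = -35812033/14676262 ≈ -2.4401)
-38144 - H = -38144 - 1*(-35812033/14676262) = -38144 + 35812033/14676262 = -559775525695/14676262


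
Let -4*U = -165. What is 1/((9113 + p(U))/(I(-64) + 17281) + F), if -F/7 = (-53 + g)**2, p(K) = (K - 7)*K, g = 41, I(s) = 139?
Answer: -278720/280781347 ≈ -0.00099266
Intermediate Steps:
U = 165/4 (U = -1/4*(-165) = 165/4 ≈ 41.250)
p(K) = K*(-7 + K) (p(K) = (-7 + K)*K = K*(-7 + K))
F = -1008 (F = -7*(-53 + 41)**2 = -7*(-12)**2 = -7*144 = -1008)
1/((9113 + p(U))/(I(-64) + 17281) + F) = 1/((9113 + 165*(-7 + 165/4)/4)/(139 + 17281) - 1008) = 1/((9113 + (165/4)*(137/4))/17420 - 1008) = 1/((9113 + 22605/16)*(1/17420) - 1008) = 1/((168413/16)*(1/17420) - 1008) = 1/(168413/278720 - 1008) = 1/(-280781347/278720) = -278720/280781347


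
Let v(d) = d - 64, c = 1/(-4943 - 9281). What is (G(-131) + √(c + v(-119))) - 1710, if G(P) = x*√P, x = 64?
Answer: -1710 + 64*I*√131 + I*√2314060777/3556 ≈ -1710.0 + 746.04*I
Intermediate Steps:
c = -1/14224 (c = 1/(-14224) = -1/14224 ≈ -7.0304e-5)
G(P) = 64*√P
v(d) = -64 + d
(G(-131) + √(c + v(-119))) - 1710 = (64*√(-131) + √(-1/14224 + (-64 - 119))) - 1710 = (64*(I*√131) + √(-1/14224 - 183)) - 1710 = (64*I*√131 + √(-2602993/14224)) - 1710 = (64*I*√131 + I*√2314060777/3556) - 1710 = -1710 + 64*I*√131 + I*√2314060777/3556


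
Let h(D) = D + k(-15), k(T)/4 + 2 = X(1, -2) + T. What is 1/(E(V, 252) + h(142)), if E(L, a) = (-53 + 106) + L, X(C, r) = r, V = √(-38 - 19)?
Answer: 119/14218 - I*√57/14218 ≈ 0.0083697 - 0.00053101*I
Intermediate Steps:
V = I*√57 (V = √(-57) = I*√57 ≈ 7.5498*I)
E(L, a) = 53 + L
k(T) = -16 + 4*T (k(T) = -8 + 4*(-2 + T) = -8 + (-8 + 4*T) = -16 + 4*T)
h(D) = -76 + D (h(D) = D + (-16 + 4*(-15)) = D + (-16 - 60) = D - 76 = -76 + D)
1/(E(V, 252) + h(142)) = 1/((53 + I*√57) + (-76 + 142)) = 1/((53 + I*√57) + 66) = 1/(119 + I*√57)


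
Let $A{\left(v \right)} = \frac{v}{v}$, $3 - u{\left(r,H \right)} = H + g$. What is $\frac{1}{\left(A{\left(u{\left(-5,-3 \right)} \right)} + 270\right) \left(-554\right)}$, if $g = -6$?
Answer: $- \frac{1}{150134} \approx -6.6607 \cdot 10^{-6}$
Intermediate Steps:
$u{\left(r,H \right)} = 9 - H$ ($u{\left(r,H \right)} = 3 - \left(H - 6\right) = 3 - \left(-6 + H\right) = 9 - H$)
$A{\left(v \right)} = 1$
$\frac{1}{\left(A{\left(u{\left(-5,-3 \right)} \right)} + 270\right) \left(-554\right)} = \frac{1}{\left(1 + 270\right) \left(-554\right)} = \frac{1}{271 \left(-554\right)} = \frac{1}{-150134} = - \frac{1}{150134}$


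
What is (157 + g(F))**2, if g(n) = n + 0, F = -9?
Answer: 21904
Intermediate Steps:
g(n) = n
(157 + g(F))**2 = (157 - 9)**2 = 148**2 = 21904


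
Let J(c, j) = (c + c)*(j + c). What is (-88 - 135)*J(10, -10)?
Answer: 0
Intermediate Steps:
J(c, j) = 2*c*(c + j) (J(c, j) = (2*c)*(c + j) = 2*c*(c + j))
(-88 - 135)*J(10, -10) = (-88 - 135)*(2*10*(10 - 10)) = -446*10*0 = -223*0 = 0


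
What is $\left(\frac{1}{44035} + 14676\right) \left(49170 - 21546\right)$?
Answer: $\frac{17852221627464}{44035} \approx 4.0541 \cdot 10^{8}$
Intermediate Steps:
$\left(\frac{1}{44035} + 14676\right) \left(49170 - 21546\right) = \left(\frac{1}{44035} + 14676\right) 27624 = \frac{646257661}{44035} \cdot 27624 = \frac{17852221627464}{44035}$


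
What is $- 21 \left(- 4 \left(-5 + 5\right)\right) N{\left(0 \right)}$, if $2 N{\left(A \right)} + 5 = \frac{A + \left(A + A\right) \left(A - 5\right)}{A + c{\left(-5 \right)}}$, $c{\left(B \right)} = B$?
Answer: $0$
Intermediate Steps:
$N{\left(A \right)} = - \frac{5}{2} + \frac{A + 2 A \left(-5 + A\right)}{2 \left(-5 + A\right)}$ ($N{\left(A \right)} = - \frac{5}{2} + \frac{\left(A + \left(A + A\right) \left(A - 5\right)\right) \frac{1}{A - 5}}{2} = - \frac{5}{2} + \frac{\left(A + 2 A \left(-5 + A\right)\right) \frac{1}{-5 + A}}{2} = - \frac{5}{2} + \frac{\frac{1}{-5 + A} \left(A + 2 A \left(-5 + A\right)\right)}{2} = - \frac{5}{2} + \frac{A + 2 A \left(-5 + A\right)}{2 \left(-5 + A\right)}$)
$- 21 \left(- 4 \left(-5 + 5\right)\right) N{\left(0 \right)} = - 21 \left(- 4 \left(-5 + 5\right)\right) \frac{\frac{25}{2} + 0^{2} - 0}{-5 + 0} = - 21 \left(\left(-4\right) 0\right) \frac{\frac{25}{2} + 0 + 0}{-5} = \left(-21\right) 0 \left(\left(- \frac{1}{5}\right) \frac{25}{2}\right) = 0 \left(- \frac{5}{2}\right) = 0$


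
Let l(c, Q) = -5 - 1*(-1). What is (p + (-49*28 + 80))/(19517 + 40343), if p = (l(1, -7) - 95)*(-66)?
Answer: 2621/29930 ≈ 0.087571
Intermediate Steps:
l(c, Q) = -4 (l(c, Q) = -5 + 1 = -4)
p = 6534 (p = (-4 - 95)*(-66) = -99*(-66) = 6534)
(p + (-49*28 + 80))/(19517 + 40343) = (6534 + (-49*28 + 80))/(19517 + 40343) = (6534 + (-1372 + 80))/59860 = (6534 - 1292)*(1/59860) = 5242*(1/59860) = 2621/29930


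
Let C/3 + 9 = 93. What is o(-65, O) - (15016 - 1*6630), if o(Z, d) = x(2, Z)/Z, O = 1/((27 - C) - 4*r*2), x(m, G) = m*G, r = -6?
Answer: -8384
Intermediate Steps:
C = 252 (C = -27 + 3*93 = -27 + 279 = 252)
x(m, G) = G*m
O = -1/177 (O = 1/((27 - 1*252) - 4*(-6)*2) = 1/((27 - 252) + 24*2) = 1/(-225 + 48) = 1/(-177) = -1/177 ≈ -0.0056497)
o(Z, d) = 2 (o(Z, d) = (Z*2)/Z = (2*Z)/Z = 2)
o(-65, O) - (15016 - 1*6630) = 2 - (15016 - 1*6630) = 2 - (15016 - 6630) = 2 - 1*8386 = 2 - 8386 = -8384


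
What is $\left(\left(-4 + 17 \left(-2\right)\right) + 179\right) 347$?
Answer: $48927$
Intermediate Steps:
$\left(\left(-4 + 17 \left(-2\right)\right) + 179\right) 347 = \left(\left(-4 - 34\right) + 179\right) 347 = \left(-38 + 179\right) 347 = 141 \cdot 347 = 48927$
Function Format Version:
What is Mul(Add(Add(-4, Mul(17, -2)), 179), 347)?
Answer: 48927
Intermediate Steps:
Mul(Add(Add(-4, Mul(17, -2)), 179), 347) = Mul(Add(Add(-4, -34), 179), 347) = Mul(Add(-38, 179), 347) = Mul(141, 347) = 48927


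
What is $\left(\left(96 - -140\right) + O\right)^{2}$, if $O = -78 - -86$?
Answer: $59536$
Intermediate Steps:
$O = 8$ ($O = -78 + 86 = 8$)
$\left(\left(96 - -140\right) + O\right)^{2} = \left(\left(96 - -140\right) + 8\right)^{2} = \left(\left(96 + 140\right) + 8\right)^{2} = \left(236 + 8\right)^{2} = 244^{2} = 59536$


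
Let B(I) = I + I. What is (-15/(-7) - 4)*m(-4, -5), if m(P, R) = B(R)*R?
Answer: -650/7 ≈ -92.857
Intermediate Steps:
B(I) = 2*I
m(P, R) = 2*R**2 (m(P, R) = (2*R)*R = 2*R**2)
(-15/(-7) - 4)*m(-4, -5) = (-15/(-7) - 4)*(2*(-5)**2) = (-15*(-1/7) - 4)*(2*25) = (15/7 - 4)*50 = -13/7*50 = -650/7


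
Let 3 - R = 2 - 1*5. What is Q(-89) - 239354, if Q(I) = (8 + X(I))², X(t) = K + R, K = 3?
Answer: -239065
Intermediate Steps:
R = 6 (R = 3 - (2 - 1*5) = 3 - (2 - 5) = 3 - 1*(-3) = 3 + 3 = 6)
X(t) = 9 (X(t) = 3 + 6 = 9)
Q(I) = 289 (Q(I) = (8 + 9)² = 17² = 289)
Q(-89) - 239354 = 289 - 239354 = -239065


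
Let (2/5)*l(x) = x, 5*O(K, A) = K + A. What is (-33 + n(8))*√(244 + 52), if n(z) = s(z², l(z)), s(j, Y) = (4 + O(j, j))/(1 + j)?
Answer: -21154*√74/325 ≈ -559.92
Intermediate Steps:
O(K, A) = A/5 + K/5 (O(K, A) = (K + A)/5 = (A + K)/5 = A/5 + K/5)
l(x) = 5*x/2
s(j, Y) = (4 + 2*j/5)/(1 + j) (s(j, Y) = (4 + (j/5 + j/5))/(1 + j) = (4 + 2*j/5)/(1 + j))
n(z) = 2*(10 + z²)/(5*(1 + z²))
(-33 + n(8))*√(244 + 52) = (-33 + 2*(10 + 8²)/(5*(1 + 8²)))*√(244 + 52) = (-33 + 2*(10 + 64)/(5*(1 + 64)))*√296 = (-33 + (⅖)*74/65)*(2*√74) = (-33 + (⅖)*(1/65)*74)*(2*√74) = (-33 + 148/325)*(2*√74) = -21154*√74/325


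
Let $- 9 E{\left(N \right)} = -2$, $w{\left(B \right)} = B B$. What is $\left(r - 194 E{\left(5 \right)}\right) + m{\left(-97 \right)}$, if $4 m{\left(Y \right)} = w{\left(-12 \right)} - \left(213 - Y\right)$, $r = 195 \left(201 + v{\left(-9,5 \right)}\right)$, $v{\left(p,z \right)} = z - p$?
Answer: $\frac{753127}{18} \approx 41840.0$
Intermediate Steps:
$w{\left(B \right)} = B^{2}$
$E{\left(N \right)} = \frac{2}{9}$ ($E{\left(N \right)} = \left(- \frac{1}{9}\right) \left(-2\right) = \frac{2}{9}$)
$r = 41925$ ($r = 195 \left(201 + \left(5 - -9\right)\right) = 195 \left(201 + \left(5 + 9\right)\right) = 195 \left(201 + 14\right) = 195 \cdot 215 = 41925$)
$m{\left(Y \right)} = - \frac{69}{4} + \frac{Y}{4}$ ($m{\left(Y \right)} = \frac{\left(-12\right)^{2} - \left(213 - Y\right)}{4} = \frac{144 + \left(-213 + Y\right)}{4} = \frac{-69 + Y}{4} = - \frac{69}{4} + \frac{Y}{4}$)
$\left(r - 194 E{\left(5 \right)}\right) + m{\left(-97 \right)} = \left(41925 - \frac{388}{9}\right) + \left(- \frac{69}{4} + \frac{1}{4} \left(-97\right)\right) = \left(41925 - \frac{388}{9}\right) - \frac{83}{2} = \frac{376937}{9} - \frac{83}{2} = \frac{753127}{18}$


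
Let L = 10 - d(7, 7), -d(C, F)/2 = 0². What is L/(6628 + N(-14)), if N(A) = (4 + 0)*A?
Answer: 5/3286 ≈ 0.0015216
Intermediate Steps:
N(A) = 4*A
d(C, F) = 0 (d(C, F) = -2*0² = -2*0 = 0)
L = 10 (L = 10 - 1*0 = 10 + 0 = 10)
L/(6628 + N(-14)) = 10/(6628 + 4*(-14)) = 10/(6628 - 56) = 10/6572 = (1/6572)*10 = 5/3286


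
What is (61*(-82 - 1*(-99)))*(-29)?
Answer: -30073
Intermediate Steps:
(61*(-82 - 1*(-99)))*(-29) = (61*(-82 + 99))*(-29) = (61*17)*(-29) = 1037*(-29) = -30073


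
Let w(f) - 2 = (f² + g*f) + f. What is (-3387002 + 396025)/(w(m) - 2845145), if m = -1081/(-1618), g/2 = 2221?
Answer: 7830150471748/7440595909877 ≈ 1.0524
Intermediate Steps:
g = 4442 (g = 2*2221 = 4442)
m = 1081/1618 (m = -1081*(-1/1618) = 1081/1618 ≈ 0.66811)
w(f) = 2 + f² + 4443*f (w(f) = 2 + ((f² + 4442*f) + f) = 2 + (f² + 4443*f) = 2 + f² + 4443*f)
(-3387002 + 396025)/(w(m) - 2845145) = (-3387002 + 396025)/((2 + (1081/1618)² + 4443*(1081/1618)) - 2845145) = -2990977/((2 + 1168561/2617924 + 4802883/1618) - 2845145) = -2990977/(7777469103/2617924 - 2845145) = -2990977/(-7440595909877/2617924) = -2990977*(-2617924/7440595909877) = 7830150471748/7440595909877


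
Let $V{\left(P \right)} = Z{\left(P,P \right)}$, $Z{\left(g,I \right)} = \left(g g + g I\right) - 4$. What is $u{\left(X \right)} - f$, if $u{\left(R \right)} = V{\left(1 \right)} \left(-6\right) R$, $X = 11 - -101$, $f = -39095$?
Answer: $40439$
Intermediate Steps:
$Z{\left(g,I \right)} = -4 + g^{2} + I g$ ($Z{\left(g,I \right)} = \left(g^{2} + I g\right) - 4 = -4 + g^{2} + I g$)
$V{\left(P \right)} = -4 + 2 P^{2}$ ($V{\left(P \right)} = -4 + P^{2} + P P = -4 + P^{2} + P^{2} = -4 + 2 P^{2}$)
$X = 112$ ($X = 11 + 101 = 112$)
$u{\left(R \right)} = 12 R$ ($u{\left(R \right)} = \left(-4 + 2 \cdot 1^{2}\right) \left(-6\right) R = \left(-4 + 2 \cdot 1\right) \left(-6\right) R = \left(-4 + 2\right) \left(-6\right) R = \left(-2\right) \left(-6\right) R = 12 R$)
$u{\left(X \right)} - f = 12 \cdot 112 - -39095 = 1344 + 39095 = 40439$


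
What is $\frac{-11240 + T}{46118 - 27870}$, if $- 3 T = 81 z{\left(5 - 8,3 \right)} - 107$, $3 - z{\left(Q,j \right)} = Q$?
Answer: $- \frac{34099}{54744} \approx -0.62288$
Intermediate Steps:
$z{\left(Q,j \right)} = 3 - Q$
$T = - \frac{379}{3}$ ($T = - \frac{81 \left(3 - \left(5 - 8\right)\right) - 107}{3} = - \frac{81 \left(3 - -3\right) - 107}{3} = - \frac{81 \left(3 + 3\right) - 107}{3} = - \frac{81 \cdot 6 - 107}{3} = - \frac{486 - 107}{3} = \left(- \frac{1}{3}\right) 379 = - \frac{379}{3} \approx -126.33$)
$\frac{-11240 + T}{46118 - 27870} = \frac{-11240 - \frac{379}{3}}{46118 - 27870} = - \frac{34099}{3 \cdot 18248} = \left(- \frac{34099}{3}\right) \frac{1}{18248} = - \frac{34099}{54744}$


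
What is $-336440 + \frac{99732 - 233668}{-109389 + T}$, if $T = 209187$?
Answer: $- \frac{16788086528}{49899} \approx -3.3644 \cdot 10^{5}$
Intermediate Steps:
$-336440 + \frac{99732 - 233668}{-109389 + T} = -336440 + \frac{99732 - 233668}{-109389 + 209187} = -336440 - \frac{133936}{99798} = -336440 - \frac{66968}{49899} = - \frac{16788086528}{49899}$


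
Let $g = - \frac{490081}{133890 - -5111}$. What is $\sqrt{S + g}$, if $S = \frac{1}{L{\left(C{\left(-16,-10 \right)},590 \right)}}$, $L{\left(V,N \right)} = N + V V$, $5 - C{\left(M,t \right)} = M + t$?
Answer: $\frac{i \sqrt{163843780408823130}}{215590551} \approx 1.8775 i$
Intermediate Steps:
$C{\left(M,t \right)} = 5 - M - t$ ($C{\left(M,t \right)} = 5 - \left(M + t\right) = 5 - M - t$)
$g = - \frac{490081}{139001}$ ($g = - \frac{490081}{133890 + 5111} = - \frac{490081}{139001} \approx -3.5257$)
$L{\left(V,N \right)} = N + V^{2}$
$S = \frac{1}{1551}$ ($S = \frac{1}{590 + \left(5 - -16 - -10\right)^{2}} = \frac{1}{590 + \left(5 + 16 + 10\right)^{2}} = \frac{1}{590 + 31^{2}} = \frac{1}{590 + 961} = \frac{1}{1551} \approx 0.00064475$)
$\sqrt{S + g} = \sqrt{\frac{1}{1551} - \frac{490081}{139001}} = \sqrt{- \frac{759976630}{215590551}} = \frac{i \sqrt{163843780408823130}}{215590551}$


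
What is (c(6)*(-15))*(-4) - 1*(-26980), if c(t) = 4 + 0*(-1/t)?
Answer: 27220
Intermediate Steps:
c(t) = 4 (c(t) = 4 + 0 = 4)
(c(6)*(-15))*(-4) - 1*(-26980) = (4*(-15))*(-4) - 1*(-26980) = -60*(-4) + 26980 = 240 + 26980 = 27220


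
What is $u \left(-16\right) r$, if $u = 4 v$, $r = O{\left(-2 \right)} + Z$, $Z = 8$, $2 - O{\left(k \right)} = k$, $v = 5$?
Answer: $-3840$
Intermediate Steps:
$O{\left(k \right)} = 2 - k$
$r = 12$ ($r = \left(2 - -2\right) + 8 = \left(2 + 2\right) + 8 = 4 + 8 = 12$)
$u = 20$ ($u = 4 \cdot 5 = 20$)
$u \left(-16\right) r = 20 \left(-16\right) 12 = \left(-320\right) 12 = -3840$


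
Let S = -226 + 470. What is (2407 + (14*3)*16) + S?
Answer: 3323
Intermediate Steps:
S = 244
(2407 + (14*3)*16) + S = (2407 + (14*3)*16) + 244 = (2407 + 42*16) + 244 = (2407 + 672) + 244 = 3079 + 244 = 3323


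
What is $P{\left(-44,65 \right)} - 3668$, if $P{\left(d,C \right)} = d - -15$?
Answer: $-3697$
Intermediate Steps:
$P{\left(d,C \right)} = 15 + d$ ($P{\left(d,C \right)} = d + 15 = 15 + d$)
$P{\left(-44,65 \right)} - 3668 = \left(15 - 44\right) - 3668 = -29 - 3668 = -3697$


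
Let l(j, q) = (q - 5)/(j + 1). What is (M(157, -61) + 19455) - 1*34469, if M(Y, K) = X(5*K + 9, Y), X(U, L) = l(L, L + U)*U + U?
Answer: -1188178/79 ≈ -15040.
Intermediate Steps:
l(j, q) = (-5 + q)/(1 + j)
X(U, L) = U + U*(-5 + L + U)/(1 + L) (X(U, L) = ((-5 + (L + U))/(1 + L))*U + U = ((-5 + L + U)/(1 + L))*U + U = U*(-5 + L + U)/(1 + L) + U = U + U*(-5 + L + U)/(1 + L))
M(Y, K) = (9 + 5*K)*(5 + 2*Y + 5*K)/(1 + Y) (M(Y, K) = (5*K + 9)*(-4 + (5*K + 9) + 2*Y)/(1 + Y) = (9 + 5*K)*(-4 + (9 + 5*K) + 2*Y)/(1 + Y) = (9 + 5*K)*(5 + 2*Y + 5*K)/(1 + Y))
(M(157, -61) + 19455) - 1*34469 = ((9 + 5*(-61))*(5 + 2*157 + 5*(-61))/(1 + 157) + 19455) - 1*34469 = ((9 - 305)*(5 + 314 - 305)/158 + 19455) - 34469 = ((1/158)*(-296)*14 + 19455) - 34469 = (-2072/79 + 19455) - 34469 = 1534873/79 - 34469 = -1188178/79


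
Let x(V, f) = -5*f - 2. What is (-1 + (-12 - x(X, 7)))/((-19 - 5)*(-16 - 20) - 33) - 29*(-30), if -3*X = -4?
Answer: 240998/277 ≈ 870.03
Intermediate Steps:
X = 4/3 (X = -⅓*(-4) = 4/3 ≈ 1.3333)
x(V, f) = -2 - 5*f
(-1 + (-12 - x(X, 7)))/((-19 - 5)*(-16 - 20) - 33) - 29*(-30) = (-1 + (-12 - (-2 - 5*7)))/((-19 - 5)*(-16 - 20) - 33) - 29*(-30) = (-1 + (-12 - (-2 - 35)))/(-24*(-36) - 33) + 870 = (-1 + (-12 - 1*(-37)))/(864 - 33) + 870 = (-1 + (-12 + 37))/831 + 870 = (-1 + 25)*(1/831) + 870 = 24*(1/831) + 870 = 8/277 + 870 = 240998/277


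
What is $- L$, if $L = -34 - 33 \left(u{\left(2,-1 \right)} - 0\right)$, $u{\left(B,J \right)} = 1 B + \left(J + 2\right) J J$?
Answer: $133$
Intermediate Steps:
$u{\left(B,J \right)} = B + J^{2} \left(2 + J\right)$ ($u{\left(B,J \right)} = B + \left(2 + J\right) J J = B + J \left(2 + J\right) J = B + J^{2} \left(2 + J\right)$)
$L = -133$ ($L = -34 - 33 \left(\left(2 + \left(-1\right)^{3} + 2 \left(-1\right)^{2}\right) - 0\right) = -34 - 33 \left(\left(2 - 1 + 2 \cdot 1\right) + 0\right) = -34 - 33 \left(\left(2 - 1 + 2\right) + 0\right) = -34 - 33 \left(3 + 0\right) = -34 - 99 = -133$)
$- L = \left(-1\right) \left(-133\right) = 133$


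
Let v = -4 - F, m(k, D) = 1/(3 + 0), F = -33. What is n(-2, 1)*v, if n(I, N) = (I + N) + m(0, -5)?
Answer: -58/3 ≈ -19.333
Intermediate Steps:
m(k, D) = ⅓ (m(k, D) = 1/3 = ⅓)
n(I, N) = ⅓ + I + N (n(I, N) = (I + N) + ⅓ = ⅓ + I + N)
v = 29 (v = -4 - 1*(-33) = -4 + 33 = 29)
n(-2, 1)*v = (⅓ - 2 + 1)*29 = -⅔*29 = -58/3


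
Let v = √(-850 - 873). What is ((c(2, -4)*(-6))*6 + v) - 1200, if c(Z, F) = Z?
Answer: -1272 + I*√1723 ≈ -1272.0 + 41.509*I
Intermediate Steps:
v = I*√1723 (v = √(-1723) = I*√1723 ≈ 41.509*I)
((c(2, -4)*(-6))*6 + v) - 1200 = ((2*(-6))*6 + I*√1723) - 1200 = (-12*6 + I*√1723) - 1200 = (-72 + I*√1723) - 1200 = -1272 + I*√1723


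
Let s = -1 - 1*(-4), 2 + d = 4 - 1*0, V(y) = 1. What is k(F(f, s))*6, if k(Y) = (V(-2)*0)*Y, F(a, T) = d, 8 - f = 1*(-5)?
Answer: 0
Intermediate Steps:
d = 2 (d = -2 + (4 - 1*0) = -2 + (4 + 0) = -2 + 4 = 2)
f = 13 (f = 8 - (-5) = 8 - 1*(-5) = 8 + 5 = 13)
s = 3 (s = -1 + 4 = 3)
F(a, T) = 2
k(Y) = 0 (k(Y) = (1*0)*Y = 0*Y = 0)
k(F(f, s))*6 = 0*6 = 0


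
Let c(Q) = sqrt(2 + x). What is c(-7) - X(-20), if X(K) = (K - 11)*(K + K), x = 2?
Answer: -1238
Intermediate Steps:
c(Q) = 2 (c(Q) = sqrt(2 + 2) = sqrt(4) = 2)
X(K) = 2*K*(-11 + K) (X(K) = (-11 + K)*(2*K) = 2*K*(-11 + K))
c(-7) - X(-20) = 2 - 2*(-20)*(-11 - 20) = 2 - 2*(-20)*(-31) = 2 - 1*1240 = 2 - 1240 = -1238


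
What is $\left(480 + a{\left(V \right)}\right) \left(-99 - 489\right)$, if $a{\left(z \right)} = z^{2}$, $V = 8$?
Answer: $-319872$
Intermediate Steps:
$\left(480 + a{\left(V \right)}\right) \left(-99 - 489\right) = \left(480 + 8^{2}\right) \left(-99 - 489\right) = \left(480 + 64\right) \left(-588\right) = 544 \left(-588\right) = -319872$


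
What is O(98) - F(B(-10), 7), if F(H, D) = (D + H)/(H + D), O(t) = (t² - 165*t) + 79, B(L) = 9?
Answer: -6488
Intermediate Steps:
O(t) = 79 + t² - 165*t
F(H, D) = 1 (F(H, D) = (D + H)/(D + H) = 1)
O(98) - F(B(-10), 7) = (79 + 98² - 165*98) - 1*1 = (79 + 9604 - 16170) - 1 = -6487 - 1 = -6488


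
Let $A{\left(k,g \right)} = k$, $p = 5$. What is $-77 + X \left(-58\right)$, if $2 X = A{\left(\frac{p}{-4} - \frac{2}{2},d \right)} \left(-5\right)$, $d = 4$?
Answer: $- \frac{1613}{4} \approx -403.25$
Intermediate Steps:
$X = \frac{45}{8}$ ($X = \frac{\left(\frac{5}{-4} - \frac{2}{2}\right) \left(-5\right)}{2} = \frac{\left(5 \left(- \frac{1}{4}\right) - 1\right) \left(-5\right)}{2} = \frac{\left(- \frac{5}{4} - 1\right) \left(-5\right)}{2} = \frac{\left(- \frac{9}{4}\right) \left(-5\right)}{2} = \frac{1}{2} \cdot \frac{45}{4} = \frac{45}{8} \approx 5.625$)
$-77 + X \left(-58\right) = -77 + \frac{45}{8} \left(-58\right) = -77 - \frac{1305}{4} = - \frac{1613}{4}$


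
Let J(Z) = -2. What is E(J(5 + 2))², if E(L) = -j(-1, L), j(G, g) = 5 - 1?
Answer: 16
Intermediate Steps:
j(G, g) = 4
E(L) = -4 (E(L) = -1*4 = -4)
E(J(5 + 2))² = (-4)² = 16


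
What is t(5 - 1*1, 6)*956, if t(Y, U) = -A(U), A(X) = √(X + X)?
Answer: -1912*√3 ≈ -3311.7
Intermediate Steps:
A(X) = √2*√X (A(X) = √(2*X) = √2*√X)
t(Y, U) = -√2*√U
t(5 - 1*1, 6)*956 = -√2*√6*956 = -2*√3*956 = -1912*√3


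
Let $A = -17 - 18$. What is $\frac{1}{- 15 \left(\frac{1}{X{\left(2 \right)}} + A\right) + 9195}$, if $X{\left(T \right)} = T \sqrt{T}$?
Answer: $\frac{1728}{16796155} + \frac{2 \sqrt{2}}{50388465} \approx 0.00010294$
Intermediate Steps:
$X{\left(T \right)} = T^{\frac{3}{2}}$
$A = -35$ ($A = -17 - 18 = -35$)
$\frac{1}{- 15 \left(\frac{1}{X{\left(2 \right)}} + A\right) + 9195} = \frac{1}{- 15 \left(\frac{1}{2^{\frac{3}{2}}} - 35\right) + 9195} = \frac{1}{- 15 \left(\frac{1}{2 \sqrt{2}} - 35\right) + 9195} = \frac{1}{- 15 \left(\frac{\sqrt{2}}{4} - 35\right) + 9195} = \frac{1}{- 15 \left(-35 + \frac{\sqrt{2}}{4}\right) + 9195} = \frac{1}{\left(525 - \frac{15 \sqrt{2}}{4}\right) + 9195} = \frac{1}{9720 - \frac{15 \sqrt{2}}{4}}$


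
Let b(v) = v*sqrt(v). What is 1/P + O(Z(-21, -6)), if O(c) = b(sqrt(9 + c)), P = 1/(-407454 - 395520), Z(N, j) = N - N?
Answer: -802974 + 3*sqrt(3) ≈ -8.0297e+5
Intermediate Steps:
Z(N, j) = 0
P = -1/802974 (P = 1/(-802974) = -1/802974 ≈ -1.2454e-6)
b(v) = v**(3/2)
O(c) = (9 + c)**(3/4) (O(c) = (sqrt(9 + c))**(3/2) = (9 + c)**(3/4))
1/P + O(Z(-21, -6)) = 1/(-1/802974) + (9 + 0)**(3/4) = -802974 + 9**(3/4) = -802974 + 3*sqrt(3)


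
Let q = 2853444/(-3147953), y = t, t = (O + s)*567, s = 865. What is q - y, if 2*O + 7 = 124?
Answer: -3296696338185/6295906 ≈ -5.2363e+5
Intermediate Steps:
O = 117/2 (O = -7/2 + (1/2)*124 = -7/2 + 62 = 117/2 ≈ 58.500)
t = 1047249/2 (t = (117/2 + 865)*567 = (1847/2)*567 = 1047249/2 ≈ 5.2362e+5)
y = 1047249/2 ≈ 5.2362e+5
q = -2853444/3147953 (q = 2853444*(-1/3147953) = -2853444/3147953 ≈ -0.90644)
q - y = -2853444/3147953 - 1*1047249/2 = -2853444/3147953 - 1047249/2 = -3296696338185/6295906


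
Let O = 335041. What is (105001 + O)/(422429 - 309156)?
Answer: 440042/113273 ≈ 3.8848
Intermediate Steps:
(105001 + O)/(422429 - 309156) = (105001 + 335041)/(422429 - 309156) = 440042/113273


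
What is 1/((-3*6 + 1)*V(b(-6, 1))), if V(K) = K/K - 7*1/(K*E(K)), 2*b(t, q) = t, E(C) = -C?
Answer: -9/272 ≈ -0.033088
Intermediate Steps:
b(t, q) = t/2
V(K) = 1 + 7/K² (V(K) = K/K - 7*(-1/K²) = 1 - 7*(-1/K²) = 1 - (-7)/K² = 1 + 7/K²)
1/((-3*6 + 1)*V(b(-6, 1))) = 1/((-3*6 + 1)*(1 + 7/((½)*(-6))²)) = 1/((-18 + 1)*(1 + 7/(-3)²)) = 1/(-17*(1 + 7*(⅑))) = 1/(-17*(1 + 7/9)) = 1/(-17*16/9) = 1/(-272/9) = -9/272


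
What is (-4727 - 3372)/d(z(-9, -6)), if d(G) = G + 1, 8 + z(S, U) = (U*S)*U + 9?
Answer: 1157/46 ≈ 25.152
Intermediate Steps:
z(S, U) = 1 + S*U**2 (z(S, U) = -8 + ((U*S)*U + 9) = -8 + ((S*U)*U + 9) = -8 + (S*U**2 + 9) = -8 + (9 + S*U**2) = 1 + S*U**2)
d(G) = 1 + G
(-4727 - 3372)/d(z(-9, -6)) = (-4727 - 3372)/(1 + (1 - 9*(-6)**2)) = -8099/(1 + (1 - 9*36)) = -8099/(1 + (1 - 324)) = -8099/(1 - 323) = -8099/(-322) = -8099*(-1/322) = 1157/46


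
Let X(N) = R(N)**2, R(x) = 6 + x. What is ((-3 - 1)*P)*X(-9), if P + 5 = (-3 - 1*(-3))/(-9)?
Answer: 180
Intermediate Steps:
P = -5 (P = -5 + (-3 - 1*(-3))/(-9) = -5 + (-3 + 3)*(-1/9) = -5 + 0*(-1/9) = -5 + 0 = -5)
X(N) = (6 + N)**2
((-3 - 1)*P)*X(-9) = ((-3 - 1)*(-5))*(6 - 9)**2 = -4*(-5)*(-3)**2 = 20*9 = 180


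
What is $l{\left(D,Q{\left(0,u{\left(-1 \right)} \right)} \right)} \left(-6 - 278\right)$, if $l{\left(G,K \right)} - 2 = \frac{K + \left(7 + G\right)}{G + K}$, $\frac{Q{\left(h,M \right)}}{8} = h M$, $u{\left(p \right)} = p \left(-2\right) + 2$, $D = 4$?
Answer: $-1349$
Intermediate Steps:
$u{\left(p \right)} = 2 - 2 p$ ($u{\left(p \right)} = - 2 p + 2 = 2 - 2 p$)
$Q{\left(h,M \right)} = 8 M h$ ($Q{\left(h,M \right)} = 8 h M = 8 M h$)
$l{\left(G,K \right)} = 2 + \frac{7 + G + K}{G + K}$ ($l{\left(G,K \right)} = 2 + \frac{K + \left(7 + G\right)}{G + K} = 2 + \frac{7 + G + K}{G + K}$)
$l{\left(D,Q{\left(0,u{\left(-1 \right)} \right)} \right)} \left(-6 - 278\right) = \frac{7 + 3 \cdot 4 + 3 \cdot 8 \left(2 - -2\right) 0}{4 + 8 \left(2 - -2\right) 0} \left(-6 - 278\right) = \frac{7 + 12 + 3 \cdot 8 \left(2 + 2\right) 0}{4 + 8 \left(2 + 2\right) 0} \left(-6 - 278\right) = \frac{7 + 12 + 3 \cdot 8 \cdot 4 \cdot 0}{4 + 8 \cdot 4 \cdot 0} \left(-284\right) = \frac{7 + 12 + 3 \cdot 0}{4 + 0} \left(-284\right) = \frac{7 + 12 + 0}{4} \left(-284\right) = \frac{1}{4} \cdot 19 \left(-284\right) = \frac{19}{4} \left(-284\right) = -1349$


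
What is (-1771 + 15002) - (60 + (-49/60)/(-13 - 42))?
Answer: 43464251/3300 ≈ 13171.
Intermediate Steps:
(-1771 + 15002) - (60 + (-49/60)/(-13 - 42)) = 13231 - (60 + (-49*1/60)/(-55)) = 13231 - (60 - 1/55*(-49/60)) = 13231 - (60 + 49/3300) = 13231 - 1*198049/3300 = 13231 - 198049/3300 = 43464251/3300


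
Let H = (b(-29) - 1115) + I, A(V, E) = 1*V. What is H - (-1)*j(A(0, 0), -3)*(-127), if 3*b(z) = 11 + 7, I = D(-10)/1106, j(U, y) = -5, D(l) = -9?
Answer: -524253/1106 ≈ -474.01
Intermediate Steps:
A(V, E) = V
I = -9/1106 ≈ -0.0081374
b(z) = 6 (b(z) = (11 + 7)/3 = (⅓)*18 = 6)
H = -1226563/1106 (H = (6 - 1115) - 9/1106 = -1109 - 9/1106 = -1226563/1106 ≈ -1109.0)
H - (-1)*j(A(0, 0), -3)*(-127) = -1226563/1106 - (-1)*(-5*(-127)) = -1226563/1106 - (-1)*635 = -1226563/1106 - 1*(-635) = -1226563/1106 + 635 = -524253/1106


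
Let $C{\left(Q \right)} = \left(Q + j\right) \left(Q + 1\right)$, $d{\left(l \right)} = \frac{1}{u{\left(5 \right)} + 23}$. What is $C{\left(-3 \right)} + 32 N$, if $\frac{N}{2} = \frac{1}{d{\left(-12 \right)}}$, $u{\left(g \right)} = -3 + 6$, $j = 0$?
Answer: $1670$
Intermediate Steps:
$u{\left(g \right)} = 3$
$d{\left(l \right)} = \frac{1}{26}$ ($d{\left(l \right)} = \frac{1}{3 + 23} = \frac{1}{26}$)
$C{\left(Q \right)} = Q \left(1 + Q\right)$ ($C{\left(Q \right)} = \left(Q + 0\right) \left(Q + 1\right) = Q \left(1 + Q\right)$)
$N = 52$ ($N = 2 \frac{1}{\frac{1}{26}} = 2 \cdot 26 = 52$)
$C{\left(-3 \right)} + 32 N = - 3 \left(1 - 3\right) + 32 \cdot 52 = \left(-3\right) \left(-2\right) + 1664 = 6 + 1664 = 1670$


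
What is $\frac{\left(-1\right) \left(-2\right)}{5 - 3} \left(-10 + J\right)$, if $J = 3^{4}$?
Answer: $71$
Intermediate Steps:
$J = 81$
$\frac{\left(-1\right) \left(-2\right)}{5 - 3} \left(-10 + J\right) = \frac{\left(-1\right) \left(-2\right)}{5 - 3} \left(-10 + 81\right) = \frac{2}{2} \cdot 71 = 2 \cdot \frac{1}{2} \cdot 71 = 1 \cdot 71 = 71$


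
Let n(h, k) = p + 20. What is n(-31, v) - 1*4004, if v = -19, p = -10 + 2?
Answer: -3992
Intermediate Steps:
p = -8
n(h, k) = 12 (n(h, k) = -8 + 20 = 12)
n(-31, v) - 1*4004 = 12 - 1*4004 = 12 - 4004 = -3992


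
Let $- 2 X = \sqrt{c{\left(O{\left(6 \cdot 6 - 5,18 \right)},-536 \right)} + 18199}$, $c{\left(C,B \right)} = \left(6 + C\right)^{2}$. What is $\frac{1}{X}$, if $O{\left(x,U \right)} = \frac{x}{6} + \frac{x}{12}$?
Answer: $- \frac{8 \sqrt{294209}}{294209} \approx -0.014749$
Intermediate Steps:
$O{\left(x,U \right)} = \frac{x}{4}$ ($O{\left(x,U \right)} = x \frac{1}{6} + x \frac{1}{12} = \frac{x}{6} + \frac{x}{12} = \frac{x}{4}$)
$X = - \frac{\sqrt{294209}}{8}$ ($X = - \frac{\sqrt{\left(6 + \frac{6 \cdot 6 - 5}{4}\right)^{2} + 18199}}{2} = - \frac{\sqrt{\left(6 + \frac{36 - 5}{4}\right)^{2} + 18199}}{2} = - \frac{\sqrt{\left(6 + \frac{1}{4} \cdot 31\right)^{2} + 18199}}{2} = - \frac{\sqrt{\left(6 + \frac{31}{4}\right)^{2} + 18199}}{2} = - \frac{\sqrt{\left(\frac{55}{4}\right)^{2} + 18199}}{2} = - \frac{\sqrt{\frac{3025}{16} + 18199}}{2} = - \frac{\sqrt{\frac{294209}{16}}}{2} = - \frac{\frac{1}{4} \sqrt{294209}}{2} = - \frac{\sqrt{294209}}{8} \approx -67.801$)
$\frac{1}{X} = \frac{1}{\left(- \frac{1}{8}\right) \sqrt{294209}} = - \frac{8 \sqrt{294209}}{294209}$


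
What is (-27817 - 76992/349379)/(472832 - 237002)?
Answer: -1943750527/16478809914 ≈ -0.11795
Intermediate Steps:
(-27817 - 76992/349379)/(472832 - 237002) = (-27817 - 76992*1/349379)/235830 = (-27817 - 76992/349379)*(1/235830) = -9718752635/349379*1/235830 = -1943750527/16478809914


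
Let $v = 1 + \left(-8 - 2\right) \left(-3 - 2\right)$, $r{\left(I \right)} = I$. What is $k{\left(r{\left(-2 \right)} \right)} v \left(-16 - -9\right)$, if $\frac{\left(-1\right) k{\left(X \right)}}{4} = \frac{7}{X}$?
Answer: $-4998$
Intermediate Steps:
$k{\left(X \right)} = - \frac{28}{X}$ ($k{\left(X \right)} = - 4 \frac{7}{X} = - \frac{28}{X}$)
$v = 51$ ($v = 1 - -50 = 1 + 50 = 51$)
$k{\left(r{\left(-2 \right)} \right)} v \left(-16 - -9\right) = - \frac{28}{-2} \cdot 51 \left(-16 - -9\right) = \left(-28\right) \left(- \frac{1}{2}\right) 51 \left(-16 + 9\right) = 14 \cdot 51 \left(-7\right) = 714 \left(-7\right) = -4998$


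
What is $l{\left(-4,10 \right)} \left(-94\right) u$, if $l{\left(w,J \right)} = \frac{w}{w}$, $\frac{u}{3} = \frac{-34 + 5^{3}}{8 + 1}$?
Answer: $- \frac{8554}{3} \approx -2851.3$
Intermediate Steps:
$u = \frac{91}{3}$ ($u = 3 \frac{-34 + 5^{3}}{8 + 1} = 3 \frac{-34 + 125}{9} = 3 \cdot 91 \cdot \frac{1}{9} = 3 \cdot \frac{91}{9} = \frac{91}{3} \approx 30.333$)
$l{\left(w,J \right)} = 1$
$l{\left(-4,10 \right)} \left(-94\right) u = 1 \left(-94\right) \frac{91}{3} = \left(-94\right) \frac{91}{3} = - \frac{8554}{3}$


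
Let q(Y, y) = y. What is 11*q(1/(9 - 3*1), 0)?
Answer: 0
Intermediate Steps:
11*q(1/(9 - 3*1), 0) = 11*0 = 0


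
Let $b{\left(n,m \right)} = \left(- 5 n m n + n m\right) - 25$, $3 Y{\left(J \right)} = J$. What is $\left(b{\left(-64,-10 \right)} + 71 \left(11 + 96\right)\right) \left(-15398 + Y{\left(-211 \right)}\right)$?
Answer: $-3294940620$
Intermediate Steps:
$Y{\left(J \right)} = \frac{J}{3}$
$b{\left(n,m \right)} = -25 + m n - 5 m n^{2}$ ($b{\left(n,m \right)} = \left(- 5 m n n + m n\right) - 25 = \left(- 5 m n^{2} + m n\right) - 25 = \left(m n - 5 m n^{2}\right) - 25 = -25 + m n - 5 m n^{2}$)
$\left(b{\left(-64,-10 \right)} + 71 \left(11 + 96\right)\right) \left(-15398 + Y{\left(-211 \right)}\right) = \left(\left(-25 - -640 - - 50 \left(-64\right)^{2}\right) + 71 \left(11 + 96\right)\right) \left(-15398 + \frac{1}{3} \left(-211\right)\right) = \left(\left(-25 + 640 - \left(-50\right) 4096\right) + 71 \cdot 107\right) \left(-15398 - \frac{211}{3}\right) = \left(\left(-25 + 640 + 204800\right) + 7597\right) \left(- \frac{46405}{3}\right) = \left(205415 + 7597\right) \left(- \frac{46405}{3}\right) = 213012 \left(- \frac{46405}{3}\right) = -3294940620$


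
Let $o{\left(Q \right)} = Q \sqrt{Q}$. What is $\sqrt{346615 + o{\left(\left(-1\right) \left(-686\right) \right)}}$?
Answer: $\sqrt{346615 + 4802 \sqrt{14}} \approx 603.81$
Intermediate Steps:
$o{\left(Q \right)} = Q^{\frac{3}{2}}$
$\sqrt{346615 + o{\left(\left(-1\right) \left(-686\right) \right)}} = \sqrt{346615 + \left(\left(-1\right) \left(-686\right)\right)^{\frac{3}{2}}} = \sqrt{346615 + 686^{\frac{3}{2}}} = \sqrt{346615 + 4802 \sqrt{14}}$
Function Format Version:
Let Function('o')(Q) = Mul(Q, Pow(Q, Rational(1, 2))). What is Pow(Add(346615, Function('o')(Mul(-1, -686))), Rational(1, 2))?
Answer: Pow(Add(346615, Mul(4802, Pow(14, Rational(1, 2)))), Rational(1, 2)) ≈ 603.81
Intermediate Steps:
Function('o')(Q) = Pow(Q, Rational(3, 2))
Pow(Add(346615, Function('o')(Mul(-1, -686))), Rational(1, 2)) = Pow(Add(346615, Pow(Mul(-1, -686), Rational(3, 2))), Rational(1, 2)) = Pow(Add(346615, Pow(686, Rational(3, 2))), Rational(1, 2)) = Pow(Add(346615, Mul(4802, Pow(14, Rational(1, 2)))), Rational(1, 2))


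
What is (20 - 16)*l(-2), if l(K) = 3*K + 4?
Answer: -8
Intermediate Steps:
l(K) = 4 + 3*K
(20 - 16)*l(-2) = (20 - 16)*(4 + 3*(-2)) = 4*(4 - 6) = 4*(-2) = -8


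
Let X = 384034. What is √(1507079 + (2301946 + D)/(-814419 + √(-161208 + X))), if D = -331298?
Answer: √(1227391801453 - 1507079*√222826)/√(814419 - √222826) ≈ 1227.6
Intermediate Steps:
√(1507079 + (2301946 + D)/(-814419 + √(-161208 + X))) = √(1507079 + (2301946 - 331298)/(-814419 + √(-161208 + 384034))) = √(1507079 + 1970648/(-814419 + √222826))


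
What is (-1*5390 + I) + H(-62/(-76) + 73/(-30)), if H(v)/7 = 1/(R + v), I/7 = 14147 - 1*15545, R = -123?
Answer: -538992811/35516 ≈ -15176.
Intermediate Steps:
I = -9786 (I = 7*(14147 - 1*15545) = 7*(14147 - 15545) = 7*(-1398) = -9786)
H(v) = 7/(-123 + v)
(-1*5390 + I) + H(-62/(-76) + 73/(-30)) = (-1*5390 - 9786) + 7/(-123 + (-62/(-76) + 73/(-30))) = (-5390 - 9786) + 7/(-123 + (-62*(-1/76) + 73*(-1/30))) = -15176 + 7/(-123 + (31/38 - 73/30)) = -15176 + 7/(-123 - 461/285) = -15176 + 7/(-35516/285) = -15176 + 7*(-285/35516) = -15176 - 1995/35516 = -538992811/35516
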